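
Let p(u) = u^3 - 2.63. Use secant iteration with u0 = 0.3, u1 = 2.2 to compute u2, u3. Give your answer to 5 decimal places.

p(0.3) = -2.6030000, p(2.2) = 8.0180000
u2 = 2.2000000 − 8.0180000·(2.2000000 − 0.3000000) / (8.0180000 − (-2.6030000)) = 2.2000000 − (15.2342000)/(10.6210000) = 0.7656530
p(0.7656530) = -2.1811555
u3 = 0.7656530 − (-2.1811555)·(0.7656530 − 2.2000000) / (-2.1811555 − 8.0180000) = 0.7656530 − (3.1285340)/(-10.1991555) = 1.0723974

0.76565, 1.07240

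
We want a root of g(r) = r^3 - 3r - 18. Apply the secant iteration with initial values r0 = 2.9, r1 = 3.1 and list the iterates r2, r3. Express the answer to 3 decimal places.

g(2.9) = -2.31100, g(3.1) = 2.49100
r2 = 3.10000 − 2.49100·(3.10000 − 2.90000) / (2.49100 − (-2.31100)) = 3.10000 − (0.49820)/(4.80200) = 2.99625
g(2.99625) = -0.08984
r3 = 2.99625 − (-0.08984)·(2.99625 − 3.10000) / (-0.08984 − 2.49100) = 2.99625 − (0.00932)/(-2.58084) = 2.99986

2.996, 3.000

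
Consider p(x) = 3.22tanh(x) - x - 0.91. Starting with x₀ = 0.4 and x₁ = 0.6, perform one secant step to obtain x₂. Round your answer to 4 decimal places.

0.4566

p(0.4) = -0.086564, p(0.6) = 0.219300
x₂ = 0.600000 − 0.219300·(0.600000 − 0.400000) / (0.219300 − (-0.086564)) = 0.600000 − (0.043860)/(0.305864) = 0.456603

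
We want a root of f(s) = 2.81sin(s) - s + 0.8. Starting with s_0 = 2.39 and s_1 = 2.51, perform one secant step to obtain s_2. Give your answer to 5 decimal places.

2.49391

f(2.39) = 0.3286771, f(2.51) = -0.0508891
s_2 = 2.5100000 − (-0.0508891)·(2.5100000 − 2.3900000) / (-0.0508891 − 0.3286771) = 2.5100000 − (-0.0061067)/(-0.3795662) = 2.4939114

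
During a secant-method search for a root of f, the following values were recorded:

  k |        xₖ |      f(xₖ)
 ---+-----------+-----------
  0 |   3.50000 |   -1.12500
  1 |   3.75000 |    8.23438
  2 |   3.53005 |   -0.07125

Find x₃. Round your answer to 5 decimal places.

x₃ = 3.53005 − (-0.07125)·(3.53005 − 3.75000) / (-0.07125 − 8.23438)
   = 3.53005 − (0.0156714)/(-8.3056300) = 3.5319368

3.53194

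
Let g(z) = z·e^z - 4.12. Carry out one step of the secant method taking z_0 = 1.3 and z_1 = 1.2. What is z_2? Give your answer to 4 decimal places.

g(1.3) = 0.650086, g(1.2) = -0.135860
z_2 = 1.200000 − (-0.135860)·(1.200000 − 1.300000) / (-0.135860 − 0.650086) = 1.200000 − (0.013586)/(-0.785945) = 1.217286

1.2173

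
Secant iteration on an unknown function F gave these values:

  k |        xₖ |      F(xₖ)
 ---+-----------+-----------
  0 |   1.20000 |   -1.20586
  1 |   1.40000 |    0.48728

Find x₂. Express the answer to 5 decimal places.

1.34244

x₂ = 1.40000 − 0.48728·(1.40000 − 1.20000) / (0.48728 − (-1.20586))
   = 1.40000 − (0.0974560)/(1.6931400) = 1.3424407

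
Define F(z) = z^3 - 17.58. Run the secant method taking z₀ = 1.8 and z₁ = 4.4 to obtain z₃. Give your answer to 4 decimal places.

F(1.8) = -11.748000, F(4.4) = 67.604000
z₂ = 4.400000 − 67.604000·(4.400000 − 1.800000) / (67.604000 − (-11.748000)) = 4.400000 − (175.770400)/(79.352000) = 2.184928
F(2.184928) = -7.149351
z₃ = 2.184928 − (-7.149351)·(2.184928 − 4.400000) / (-7.149351 − 67.604000) = 2.184928 − (15.836327)/(-74.753351) = 2.396776

2.3968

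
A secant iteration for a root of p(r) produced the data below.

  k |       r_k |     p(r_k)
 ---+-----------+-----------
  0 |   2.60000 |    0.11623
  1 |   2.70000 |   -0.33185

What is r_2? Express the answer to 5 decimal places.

r_2 = 2.70000 − (-0.33185)·(2.70000 − 2.60000) / (-0.33185 − 0.11623)
   = 2.70000 − (-0.0331850)/(-0.4480800) = 2.6259396

2.62594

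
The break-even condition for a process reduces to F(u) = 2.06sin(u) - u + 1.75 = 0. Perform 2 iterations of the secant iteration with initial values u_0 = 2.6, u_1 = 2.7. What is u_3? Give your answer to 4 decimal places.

2.6756

F(2.6) = 0.211933, F(2.7) = -0.069597
u_2 = 2.700000 − (-0.069597)·(2.700000 − 2.600000) / (-0.069597 − 0.211933) = 2.700000 − (-0.006960)/(-0.281530) = 2.675279
F(2.675279) = 0.000890
u_3 = 2.675279 − 0.000890·(2.675279 − 2.700000) / (0.000890 − (-0.069597)) = 2.675279 − (-0.000022)/(0.070488) = 2.675591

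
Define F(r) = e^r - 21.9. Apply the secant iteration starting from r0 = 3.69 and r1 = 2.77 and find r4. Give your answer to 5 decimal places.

F(3.69) = 18.1448470, F(2.77) = -5.9413660
r2 = 2.7700000 − (-5.9413660)·(2.7700000 − 3.6900000) / (-5.9413660 − 18.1448470) = 2.7700000 − (5.4660567)/(-24.0862129) = 2.9969372
F(2.9969372) = -1.8758878
r3 = 2.9969372 − (-1.8758878)·(2.9969372 − 2.7700000) / (-1.8758878 − (-5.9413660)) = 2.9969372 − (-0.4257086)/(4.0654782) = 3.1016502
F(3.1016502) = 0.3346129
r4 = 3.1016502 − 0.3346129·(3.1016502 − 2.9969372) / (0.3346129 − (-1.8758878)) = 3.1016502 − (0.0350383)/(2.2105007) = 3.0857994

3.08580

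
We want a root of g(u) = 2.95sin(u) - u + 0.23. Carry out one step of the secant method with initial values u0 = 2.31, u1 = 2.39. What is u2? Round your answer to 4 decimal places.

g(2.31) = 0.100066, g(2.39) = -0.145730
u2 = 2.390000 − (-0.145730)·(2.390000 − 2.310000) / (-0.145730 − 0.100066) = 2.390000 − (-0.011658)/(-0.245796) = 2.342569

2.3426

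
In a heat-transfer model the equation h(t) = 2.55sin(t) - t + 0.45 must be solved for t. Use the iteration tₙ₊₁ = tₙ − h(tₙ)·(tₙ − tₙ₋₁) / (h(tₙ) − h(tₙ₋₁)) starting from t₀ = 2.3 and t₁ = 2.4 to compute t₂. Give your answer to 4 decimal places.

h(2.3) = 0.051548, h(2.4) = -0.227569
t₂ = 2.400000 − (-0.227569)·(2.400000 − 2.300000) / (-0.227569 − 0.051548) = 2.400000 − (-0.022757)/(-0.279117) = 2.318468

2.3185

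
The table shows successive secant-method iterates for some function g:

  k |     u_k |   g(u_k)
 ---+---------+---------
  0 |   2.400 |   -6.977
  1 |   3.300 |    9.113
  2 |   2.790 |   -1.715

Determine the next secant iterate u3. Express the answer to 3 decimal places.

u3 = 2.790 − (-1.715)·(2.790 − 3.300) / (-1.715 − 9.113)
   = 2.790 − (0.87465)/(-10.82800) = 2.87078

2.871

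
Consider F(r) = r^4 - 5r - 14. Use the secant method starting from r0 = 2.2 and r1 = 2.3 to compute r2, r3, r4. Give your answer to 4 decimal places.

2.2388, 2.2405, 2.2406

F(2.2) = -1.574400, F(2.3) = 2.484100
r2 = 2.300000 − 2.484100·(2.300000 − 2.200000) / (2.484100 − (-1.574400)) = 2.300000 − (0.248410)/(4.058500) = 2.238793
F(2.238793) = -0.071889
r3 = 2.238793 − (-0.071889)·(2.238793 − 2.300000) / (-0.071889 − 2.484100) = 2.238793 − (0.004400)/(-2.555989) = 2.240514
F(2.240514) = -0.003138
r4 = 2.240514 − (-0.003138)·(2.240514 − 2.238793) / (-0.003138 − (-0.071889)) = 2.240514 − (-0.000005)/(0.068751) = 2.240593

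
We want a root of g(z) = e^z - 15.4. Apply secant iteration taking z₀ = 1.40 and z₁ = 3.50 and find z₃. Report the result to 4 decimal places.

g(1.40) = -11.344800, g(3.50) = 17.715452
z₂ = 3.500000 − 17.715452·(3.500000 − 1.400000) / (17.715452 − (-11.344800)) = 3.500000 − (37.202449)/(29.060252) = 2.219817
g(2.219817) = -6.194357
z₃ = 2.219817 − (-6.194357)·(2.219817 − 3.500000) / (-6.194357 − 17.715452) = 2.219817 − (7.929912)/(-23.909809) = 2.551476

2.5515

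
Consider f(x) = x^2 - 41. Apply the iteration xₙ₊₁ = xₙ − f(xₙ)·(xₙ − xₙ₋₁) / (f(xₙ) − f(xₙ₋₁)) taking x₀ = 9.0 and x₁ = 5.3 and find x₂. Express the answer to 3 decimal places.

f(9.0) = 40.00000, f(5.3) = -12.91000
x₂ = 5.30000 − (-12.91000)·(5.30000 − 9.00000) / (-12.91000 − 40.00000) = 5.30000 − (47.76700)/(-52.91000) = 6.20280

6.203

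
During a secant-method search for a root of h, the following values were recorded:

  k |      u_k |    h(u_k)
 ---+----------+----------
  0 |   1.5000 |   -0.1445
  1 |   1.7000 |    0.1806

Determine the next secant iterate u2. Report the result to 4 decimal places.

u2 = 1.7000 − 0.1806·(1.7000 − 1.5000) / (0.1806 − (-0.1445))
   = 1.7000 − (0.036120)/(0.325100) = 1.588896

1.5889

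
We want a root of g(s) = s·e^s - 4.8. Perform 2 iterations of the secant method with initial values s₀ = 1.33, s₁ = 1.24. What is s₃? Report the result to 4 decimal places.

g(1.33) = 0.228788, g(1.24) = -0.515039
s₂ = 1.240000 − (-0.515039)·(1.240000 − 1.330000) / (-0.515039 − 0.228788) = 1.240000 − (0.046354)/(-0.743827) = 1.302318
g(1.302318) = -0.010322
s₃ = 1.302318 − (-0.010322)·(1.302318 − 1.240000) / (-0.010322 − (-0.515039)) = 1.302318 − (-0.000643)/(0.504717) = 1.303592

1.3036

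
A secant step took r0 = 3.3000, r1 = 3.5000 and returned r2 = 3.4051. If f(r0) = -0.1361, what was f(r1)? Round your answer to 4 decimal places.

0.1229

The secant line through (3.3000, -0.1361) and (3.5000, f(r1)) crosses zero at r2 = 3.4051.
So (3.3000, -0.1361), (3.5000, f(r1)), (3.4051, 0) are collinear:
f(r1) = -0.1361 · (3.5000 − 3.4051) / (3.3000 − 3.4051) = -0.1361 · (0.094900)/(-0.105100) = 0.122891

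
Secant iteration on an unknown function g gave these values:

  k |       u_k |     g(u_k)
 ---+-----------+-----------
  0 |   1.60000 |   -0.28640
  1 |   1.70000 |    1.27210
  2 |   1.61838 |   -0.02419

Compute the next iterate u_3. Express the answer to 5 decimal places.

1.61990

u_3 = 1.61838 − (-0.02419)·(1.61838 − 1.70000) / (-0.02419 − 1.27210)
   = 1.61838 − (0.0019744)/(-1.2962900) = 1.6199031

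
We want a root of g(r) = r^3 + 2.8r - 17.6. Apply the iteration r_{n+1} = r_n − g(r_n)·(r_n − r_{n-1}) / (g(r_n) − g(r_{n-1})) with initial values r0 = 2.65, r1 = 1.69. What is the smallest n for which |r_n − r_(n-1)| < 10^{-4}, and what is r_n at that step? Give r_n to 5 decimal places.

g(2.65) = 8.4296250, g(1.69) = -8.0411910
r2 = 1.6900000 − (-8.0411910)·(-0.9600000)/(-16.4708160) = 2.1586801;  |Δ| = 0.4686801
g(2.1586801) = -1.4964631
r3 = 2.1586801 − (-1.4964631)·(0.4686801)/(6.5447279) = 2.2658446;  |Δ| = 0.1071645
g(2.2658446) = 0.3773279
r4 = 2.2658446 − 0.3773279·(0.1071645)/(1.8737910) = 2.2442647;  |Δ| = 0.0215799
g(2.2442647) = -0.0123166
r5 = 2.2442647 − (-0.0123166)·(-0.0215799)/(-0.3896445) = 2.2449469;  |Δ| = 0.0006821
g(2.2449469) = -0.0000963
r6 = 2.2449469 − (-0.0000963)·(0.0006821)/(0.0122203) = 2.2449522;  |Δ| = 0.0000054
|r6 − r5| = 0.0000054 < 10^{-4}

n = 6, r_n = 2.24495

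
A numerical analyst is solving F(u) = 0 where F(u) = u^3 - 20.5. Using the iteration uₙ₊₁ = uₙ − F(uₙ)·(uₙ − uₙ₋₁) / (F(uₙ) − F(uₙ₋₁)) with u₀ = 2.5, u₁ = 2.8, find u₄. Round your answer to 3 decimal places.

2.737

F(2.5) = -4.87500, F(2.8) = 1.45200
u₂ = 2.80000 − 1.45200·(2.80000 − 2.50000) / (1.45200 − (-4.87500)) = 2.80000 − (0.43560)/(6.32700) = 2.73115
F(2.73115) = -0.12781
u₃ = 2.73115 − (-0.12781)·(2.73115 − 2.80000) / (-0.12781 − 1.45200) = 2.73115 − (0.00880)/(-1.57981) = 2.73672
F(2.73672) = -0.00291
u₄ = 2.73672 − (-0.00291)·(2.73672 − 2.73115) / (-0.00291 − (-0.12781)) = 2.73672 − (-0.00002)/(0.12490) = 2.73685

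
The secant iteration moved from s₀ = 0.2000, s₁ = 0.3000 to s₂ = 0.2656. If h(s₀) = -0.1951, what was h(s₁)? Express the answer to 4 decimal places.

0.1023

The secant line through (0.2000, -0.1951) and (0.3000, h(s₁)) crosses zero at s₂ = 0.2656.
So (0.2000, -0.1951), (0.3000, h(s₁)), (0.2656, 0) are collinear:
h(s₁) = -0.1951 · (0.3000 − 0.2656) / (0.2000 − 0.2656) = -0.1951 · (0.034400)/(-0.065600) = 0.102309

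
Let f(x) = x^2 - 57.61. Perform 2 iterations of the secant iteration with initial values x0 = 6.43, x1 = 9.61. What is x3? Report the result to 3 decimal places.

f(6.43) = -16.26510, f(9.61) = 34.74210
x2 = 9.61000 − 34.74210·(9.61000 − 6.43000) / (34.74210 − (-16.26510)) = 9.61000 − (110.47988)/(51.00720) = 7.44403
f(7.44403) = -2.19636
x3 = 7.44403 − (-2.19636)·(7.44403 − 9.61000) / (-2.19636 − 34.74210) = 7.44403 − (4.75725)/(-36.93846) = 7.57282

7.573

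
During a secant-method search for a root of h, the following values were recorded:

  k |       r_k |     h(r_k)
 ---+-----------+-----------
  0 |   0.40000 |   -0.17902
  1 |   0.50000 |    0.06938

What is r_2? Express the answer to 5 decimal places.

0.47207

r_2 = 0.50000 − 0.06938·(0.50000 − 0.40000) / (0.06938 − (-0.17902))
   = 0.50000 − (0.0069380)/(0.2484000) = 0.4720692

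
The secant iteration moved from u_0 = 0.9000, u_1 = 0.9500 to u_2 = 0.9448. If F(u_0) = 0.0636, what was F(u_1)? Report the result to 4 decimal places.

-0.0074

The secant line through (0.9000, 0.0636) and (0.9500, F(u_1)) crosses zero at u_2 = 0.9448.
So (0.9000, 0.0636), (0.9500, F(u_1)), (0.9448, 0) are collinear:
F(u_1) = 0.0636 · (0.9500 − 0.9448) / (0.9000 − 0.9448) = 0.0636 · (0.005200)/(-0.044800) = -0.007382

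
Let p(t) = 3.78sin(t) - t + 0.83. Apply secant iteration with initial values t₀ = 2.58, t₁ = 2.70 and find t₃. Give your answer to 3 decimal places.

p(2.58) = 0.26298, p(2.70) = -0.25450
t₂ = 2.70000 − (-0.25450)·(2.70000 − 2.58000) / (-0.25450 − 0.26298) = 2.70000 − (-0.03054)/(-0.51749) = 2.64098
p(2.64098) = 0.00327
t₃ = 2.64098 − 0.00327·(2.64098 − 2.70000) / (0.00327 − (-0.25450)) = 2.64098 − (-0.00019)/(0.25777) = 2.64173

2.642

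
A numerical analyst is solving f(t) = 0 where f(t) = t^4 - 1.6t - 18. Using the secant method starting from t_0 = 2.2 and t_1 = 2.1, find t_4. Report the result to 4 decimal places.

2.1519

f(2.2) = 1.905600, f(2.1) = -1.911900
t_2 = 2.100000 − (-1.911900)·(2.100000 − 2.200000) / (-1.911900 − 1.905600) = 2.100000 − (0.191190)/(-3.817500) = 2.150083
f(2.150083) = -0.069345
t_3 = 2.150083 − (-0.069345)·(2.150083 − 2.100000) / (-0.069345 − (-1.911900)) = 2.150083 − (-0.003473)/(1.842555) = 2.151967
f(2.151967) = 0.002677
t_4 = 2.151967 − 0.002677·(2.151967 − 2.150083) / (0.002677 − (-0.069345)) = 2.151967 − (0.000005)/(0.072022) = 2.151897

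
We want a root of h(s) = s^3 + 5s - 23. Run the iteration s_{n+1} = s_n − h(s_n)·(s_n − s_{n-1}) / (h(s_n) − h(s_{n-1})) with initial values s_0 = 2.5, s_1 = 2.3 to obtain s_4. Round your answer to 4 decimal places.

2.2677

h(2.5) = 5.125000, h(2.3) = 0.667000
s_2 = 2.300000 − 0.667000·(2.300000 − 2.500000) / (0.667000 − 5.125000) = 2.300000 − (-0.133400)/(-4.458000) = 2.270076
h(2.270076) = 0.048643
s_3 = 2.270076 − 0.048643·(2.270076 − 2.300000) / (0.048643 − 0.667000) = 2.270076 − (-0.001456)/(-0.618357) = 2.267722
h(2.267722) = 0.000520
s_4 = 2.267722 − 0.000520·(2.267722 − 2.270076) / (0.000520 − 0.048643) = 2.267722 − (-0.000001)/(-0.048124) = 2.267697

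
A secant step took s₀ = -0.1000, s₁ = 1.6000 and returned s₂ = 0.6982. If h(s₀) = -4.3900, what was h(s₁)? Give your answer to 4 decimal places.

The secant line through (-0.1000, -4.3900) and (1.6000, h(s₁)) crosses zero at s₂ = 0.6982.
So (-0.1000, -4.3900), (1.6000, h(s₁)), (0.6982, 0) are collinear:
h(s₁) = -4.3900 · (1.6000 − 0.6982) / (-0.1000 − 0.6982) = -4.3900 · (0.901800)/(-0.798200) = 4.959787

4.9598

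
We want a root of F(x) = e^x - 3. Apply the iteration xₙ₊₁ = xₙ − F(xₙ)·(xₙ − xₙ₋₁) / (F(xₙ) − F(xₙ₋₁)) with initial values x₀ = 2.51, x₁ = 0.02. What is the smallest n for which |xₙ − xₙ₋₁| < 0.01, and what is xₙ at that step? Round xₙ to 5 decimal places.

n = 7, xₙ = 1.09857

F(2.51) = 9.3049301, F(0.02) = -1.9797987
x₂ = 0.0200000 − (-1.9797987)·(-2.4900000)/(-11.2847287) = 0.4568469;  |Δ| = 0.4368469
F(0.4568469) = -1.4209129
x₃ = 0.4568469 − (-1.4209129)·(0.4368469)/(0.5588858) = 1.5674878;  |Δ| = 1.1106409
F(1.5674878) = 1.7945881
x₄ = 1.5674878 − 1.7945881·(1.1106409)/(3.2155010) = 0.9476332;  |Δ| = 0.6198546
F(0.9476332) = -0.4204029
x₅ = 0.9476332 − (-0.4204029)·(-0.6198546)/(-2.2149910) = 1.0652810;  |Δ| = 0.1176477
F(1.0652810) = -0.0983459
x₆ = 1.0652810 − (-0.0983459)·(0.1176477)/(0.3220570) = 1.1012068;  |Δ| = 0.0359258
F(1.1012068) = 0.0077937
x₇ = 1.1012068 − 0.0077937·(0.0359258)/(0.1061395) = 1.0985688;  |Δ| = 0.0026380
|x₇ − x₆| = 0.0026380 < 0.01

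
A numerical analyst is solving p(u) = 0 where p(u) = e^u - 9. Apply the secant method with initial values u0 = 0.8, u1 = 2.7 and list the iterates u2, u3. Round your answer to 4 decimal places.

p(0.8) = -6.774459, p(2.7) = 5.879732
u2 = 2.700000 − 5.879732·(2.700000 − 0.800000) / (5.879732 − (-6.774459)) = 2.700000 − (11.171490)/(12.654191) = 1.817171
p(1.817171) = -2.845579
u3 = 1.817171 − (-2.845579)·(1.817171 − 2.700000) / (-2.845579 − 5.879732) = 1.817171 − (2.512160)/(-8.725311) = 2.105087

1.8172, 2.1051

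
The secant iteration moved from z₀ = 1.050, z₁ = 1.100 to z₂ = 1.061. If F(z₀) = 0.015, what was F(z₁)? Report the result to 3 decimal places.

-0.053

The secant line through (1.050, 0.015) and (1.100, F(z₁)) crosses zero at z₂ = 1.061.
So (1.050, 0.015), (1.100, F(z₁)), (1.061, 0) are collinear:
F(z₁) = 0.015 · (1.100 − 1.061) / (1.050 − 1.061) = 0.015 · (0.03900)/(-0.01100) = -0.05318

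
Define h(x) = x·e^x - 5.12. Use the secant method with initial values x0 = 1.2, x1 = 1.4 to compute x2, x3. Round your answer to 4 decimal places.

h(1.2) = -1.135860, h(1.4) = 0.557280
x2 = 1.400000 − 0.557280·(1.400000 − 1.200000) / (0.557280 − (-1.135860)) = 1.400000 − (0.111456)/(1.693140) = 1.334172
h(1.334172) = -0.054348
x3 = 1.334172 − (-0.054348)·(1.334172 − 1.400000) / (-0.054348 − 0.557280) = 1.334172 − (0.003578)/(-0.611628) = 1.340021

1.3342, 1.3400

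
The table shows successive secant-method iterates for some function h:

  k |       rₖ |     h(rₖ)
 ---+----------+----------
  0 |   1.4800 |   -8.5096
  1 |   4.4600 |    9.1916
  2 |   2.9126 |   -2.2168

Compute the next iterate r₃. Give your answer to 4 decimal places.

3.2133

r₃ = 2.9126 − (-2.2168)·(2.9126 − 4.4600) / (-2.2168 − 9.1916)
   = 2.9126 − (3.430276)/(-11.408400) = 3.213280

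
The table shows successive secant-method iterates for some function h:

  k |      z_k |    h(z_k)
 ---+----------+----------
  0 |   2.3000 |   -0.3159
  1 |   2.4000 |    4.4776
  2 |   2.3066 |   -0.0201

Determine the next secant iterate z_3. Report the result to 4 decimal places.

2.3070

z_3 = 2.3066 − (-0.0201)·(2.3066 − 2.4000) / (-0.0201 − 4.4776)
   = 2.3066 − (0.001877)/(-4.497700) = 2.307017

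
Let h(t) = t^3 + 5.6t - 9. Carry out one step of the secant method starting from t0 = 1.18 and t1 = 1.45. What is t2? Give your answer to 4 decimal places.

h(1.18) = -0.748968, h(1.45) = 2.168625
t2 = 1.450000 − 2.168625·(1.450000 − 1.180000) / (2.168625 − (-0.748968)) = 1.450000 − (0.585529)/(2.917593) = 1.249311

1.2493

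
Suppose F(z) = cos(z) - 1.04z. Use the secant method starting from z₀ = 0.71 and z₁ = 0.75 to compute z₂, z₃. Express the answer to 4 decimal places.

F(0.71) = 0.019962, F(0.75) = -0.048311
z₂ = 0.750000 − (-0.048311)·(0.750000 − 0.710000) / (-0.048311 − 0.019962) = 0.750000 − (-0.001932)/(-0.068273) = 0.721695
F(0.721695) = 0.000124
z₃ = 0.721695 − 0.000124·(0.721695 − 0.750000) / (0.000124 − (-0.048311)) = 0.721695 − (-0.000003)/(0.048435) = 0.721768

0.7217, 0.7218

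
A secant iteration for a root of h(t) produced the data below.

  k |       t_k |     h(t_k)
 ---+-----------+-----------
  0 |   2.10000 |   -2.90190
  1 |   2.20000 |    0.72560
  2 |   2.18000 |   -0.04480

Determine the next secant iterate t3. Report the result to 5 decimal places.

2.18116

t3 = 2.18000 − (-0.04480)·(2.18000 − 2.20000) / (-0.04480 − 0.72560)
   = 2.18000 − (0.0008960)/(-0.7704000) = 2.1811630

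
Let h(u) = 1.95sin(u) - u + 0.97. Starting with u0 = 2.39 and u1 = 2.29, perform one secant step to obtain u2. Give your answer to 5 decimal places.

2.35242

h(2.39) = -0.0885337, h(2.29) = 0.1470446
u2 = 2.2900000 − 0.1470446·(2.2900000 − 2.3900000) / (0.1470446 − (-0.0885337)) = 2.2900000 − (-0.0147045)/(0.2355783) = 2.3524186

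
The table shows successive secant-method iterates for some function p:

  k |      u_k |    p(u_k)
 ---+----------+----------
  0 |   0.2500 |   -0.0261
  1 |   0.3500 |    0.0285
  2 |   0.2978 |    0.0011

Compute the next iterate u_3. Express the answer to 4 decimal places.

u_3 = 0.2978 − 0.0011·(0.2978 − 0.3500) / (0.0011 − 0.0285)
   = 0.2978 − (-0.000057)/(-0.027400) = 0.295704

0.2957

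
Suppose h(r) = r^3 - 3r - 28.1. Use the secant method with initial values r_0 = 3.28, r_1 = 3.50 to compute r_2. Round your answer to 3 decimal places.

h(3.28) = -2.65245, h(3.50) = 4.27500
r_2 = 3.50000 − 4.27500·(3.50000 − 3.28000) / (4.27500 − (-2.65245)) = 3.50000 − (0.94050)/(6.92745) = 3.36424

3.364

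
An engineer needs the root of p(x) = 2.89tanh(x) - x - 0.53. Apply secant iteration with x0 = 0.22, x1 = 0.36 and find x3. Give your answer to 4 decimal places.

0.2927

p(0.22) = -0.124263, p(0.36) = 0.107669
x2 = 0.360000 − 0.107669·(0.360000 − 0.220000) / (0.107669 − (-0.124263)) = 0.360000 − (0.015074)/(0.231931) = 0.295008
p(0.295008) = 0.003664
x3 = 0.295008 − 0.003664·(0.295008 − 0.360000) / (0.003664 − 0.107669) = 0.295008 − (-0.000238)/(-0.104004) = 0.292719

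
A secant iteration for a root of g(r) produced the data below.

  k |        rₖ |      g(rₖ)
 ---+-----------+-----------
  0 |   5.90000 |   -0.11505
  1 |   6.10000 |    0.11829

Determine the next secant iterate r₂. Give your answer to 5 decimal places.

5.99861

r₂ = 6.10000 − 0.11829·(6.10000 − 5.90000) / (0.11829 − (-0.11505))
   = 6.10000 − (0.0236580)/(0.2333400) = 5.9986115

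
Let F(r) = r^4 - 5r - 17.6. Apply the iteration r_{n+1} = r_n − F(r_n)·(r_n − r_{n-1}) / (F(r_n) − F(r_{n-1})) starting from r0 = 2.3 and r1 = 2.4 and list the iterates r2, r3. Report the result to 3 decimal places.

2.324, 2.325

F(2.3) = -1.11590, F(2.4) = 3.57760
r2 = 2.40000 − 3.57760·(2.40000 − 2.30000) / (3.57760 − (-1.11590)) = 2.40000 − (0.35776)/(4.69350) = 2.32378
F(2.32378) = -0.05961
r3 = 2.32378 − (-0.05961)·(2.32378 − 2.40000) / (-0.05961 − 3.57760) = 2.32378 − (0.00454)/(-3.63721) = 2.32502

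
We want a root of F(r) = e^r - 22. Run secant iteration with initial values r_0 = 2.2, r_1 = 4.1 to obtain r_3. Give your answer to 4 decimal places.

2.9103

F(2.2) = -12.974987, F(4.1) = 38.340288
r_2 = 4.100000 − 38.340288·(4.100000 − 2.200000) / (38.340288 − (-12.974987)) = 4.100000 − (72.846546)/(51.315274) = 2.680412
F(2.680412) = -7.408896
r_3 = 2.680412 − (-7.408896)·(2.680412 − 4.100000) / (-7.408896 − 38.340288) = 2.680412 − (10.517580)/(-45.749184) = 2.910309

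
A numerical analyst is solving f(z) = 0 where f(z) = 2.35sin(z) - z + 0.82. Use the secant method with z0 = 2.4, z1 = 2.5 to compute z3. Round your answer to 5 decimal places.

2.40268

f(2.4) = 0.0073385, f(2.5) = -0.2735905
z2 = 2.5000000 − (-0.2735905)·(2.5000000 − 2.4000000) / (-0.2735905 − 0.0073385) = 2.5000000 − (-0.0273590)/(-0.2809289) = 2.4026122
f(2.4026122) = 0.0001942
z3 = 2.4026122 − 0.0001942·(2.4026122 − 2.5000000) / (0.0001942 − (-0.2735905)) = 2.4026122 − (-0.0000189)/(0.2737847) = 2.4026813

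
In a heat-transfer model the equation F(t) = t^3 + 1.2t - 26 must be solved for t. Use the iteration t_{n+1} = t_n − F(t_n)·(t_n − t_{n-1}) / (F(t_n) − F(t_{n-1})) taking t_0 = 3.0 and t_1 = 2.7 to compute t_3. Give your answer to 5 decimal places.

F(3.0) = 4.6000000, F(2.7) = -3.0770000
t_2 = 2.7000000 − (-3.0770000)·(2.7000000 − 3.0000000) / (-3.0770000 − 4.6000000) = 2.7000000 − (0.9231000)/(-7.6770000) = 2.8202423
F(2.8202423) = -0.1841606
t_3 = 2.8202423 − (-0.1841606)·(2.8202423 − 2.7000000) / (-0.1841606 − (-3.0770000)) = 2.8202423 − (-0.0221439)/(2.8928394) = 2.8278970

2.82790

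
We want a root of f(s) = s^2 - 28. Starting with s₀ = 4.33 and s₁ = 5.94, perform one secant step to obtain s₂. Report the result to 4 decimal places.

f(4.33) = -9.251100, f(5.94) = 7.283600
s₂ = 5.940000 − 7.283600·(5.940000 − 4.330000) / (7.283600 − (-9.251100)) = 5.940000 − (11.726596)/(16.534700) = 5.230789

5.2308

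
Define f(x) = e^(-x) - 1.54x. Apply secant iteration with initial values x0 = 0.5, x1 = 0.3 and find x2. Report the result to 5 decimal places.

f(0.5) = -0.1634693, f(0.3) = 0.2788182
x2 = 0.3000000 − 0.2788182·(0.3000000 − 0.5000000) / (0.2788182 − (-0.1634693)) = 0.3000000 − (-0.0557636)/(0.4422876) = 0.4260801

0.42608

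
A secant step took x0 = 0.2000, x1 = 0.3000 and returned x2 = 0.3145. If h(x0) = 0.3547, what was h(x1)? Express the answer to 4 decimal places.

The secant line through (0.2000, 0.3547) and (0.3000, h(x1)) crosses zero at x2 = 0.3145.
So (0.2000, 0.3547), (0.3000, h(x1)), (0.3145, 0) are collinear:
h(x1) = 0.3547 · (0.3000 − 0.3145) / (0.2000 − 0.3145) = 0.3547 · (-0.014500)/(-0.114500) = 0.044918

0.0449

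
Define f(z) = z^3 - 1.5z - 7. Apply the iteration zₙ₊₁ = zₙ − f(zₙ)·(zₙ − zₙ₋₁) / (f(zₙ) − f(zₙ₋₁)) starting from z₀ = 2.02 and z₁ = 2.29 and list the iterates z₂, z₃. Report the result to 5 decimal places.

2.16358, 2.17236

f(2.02) = -1.7875920, f(2.29) = 1.5739890
z₂ = 2.2900000 − 1.5739890·(2.2900000 − 2.0200000) / (1.5739890 − (-1.7875920)) = 2.2900000 − (0.4249770)/(3.3615810) = 2.1635782
f(2.1635782) = -0.1175046
z₃ = 2.1635782 − (-0.1175046)·(2.1635782 − 2.2900000) / (-0.1175046 − 1.5739890) = 2.1635782 − (0.0148551)/(-1.6914936) = 2.1723605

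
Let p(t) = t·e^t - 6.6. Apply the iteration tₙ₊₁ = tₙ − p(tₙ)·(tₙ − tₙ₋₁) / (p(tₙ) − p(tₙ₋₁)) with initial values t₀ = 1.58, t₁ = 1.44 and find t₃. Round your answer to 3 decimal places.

1.489

p(1.58) = 1.07083, p(1.44) = -0.52220
t₂ = 1.44000 − (-0.52220)·(1.44000 − 1.58000) / (-0.52220 − 1.07083) = 1.44000 − (0.07311)/(-1.59303) = 1.48589
p(1.48589) = -0.03398
t₃ = 1.48589 − (-0.03398)·(1.48589 − 1.44000) / (-0.03398 − (-0.52220)) = 1.48589 − (-0.00156)/(0.48822) = 1.48909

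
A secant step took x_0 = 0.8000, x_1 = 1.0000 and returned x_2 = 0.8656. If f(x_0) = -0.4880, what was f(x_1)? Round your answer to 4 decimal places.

0.9998

The secant line through (0.8000, -0.4880) and (1.0000, f(x_1)) crosses zero at x_2 = 0.8656.
So (0.8000, -0.4880), (1.0000, f(x_1)), (0.8656, 0) are collinear:
f(x_1) = -0.4880 · (1.0000 − 0.8656) / (0.8000 − 0.8656) = -0.4880 · (0.134400)/(-0.065600) = 0.999805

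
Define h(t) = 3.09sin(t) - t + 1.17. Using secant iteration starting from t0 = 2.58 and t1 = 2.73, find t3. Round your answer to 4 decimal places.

h(2.58) = 0.235533, h(2.73) = -0.323785
t2 = 2.730000 − (-0.323785)·(2.730000 − 2.580000) / (-0.323785 − 0.235533) = 2.730000 − (-0.048568)/(-0.559318) = 2.643166
h(2.643166) = 0.003990
t3 = 2.643166 − 0.003990·(2.643166 − 2.730000) / (0.003990 − (-0.323785)) = 2.643166 − (-0.000346)/(0.327776) = 2.644223

2.6442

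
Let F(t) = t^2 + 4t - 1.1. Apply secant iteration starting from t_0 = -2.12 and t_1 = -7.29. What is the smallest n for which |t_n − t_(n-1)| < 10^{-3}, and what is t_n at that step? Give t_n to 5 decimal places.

F(-2.12) = -5.0856000, F(-7.29) = 22.8841000
t_2 = -7.2900000 − 22.8841000·(-5.1700000)/(27.9697000) = -3.0600370;  |Δ| = 4.2299630
F(-3.0600370) = -3.9763216
t_3 = -3.0600370 − (-3.9763216)·(4.2299630)/(-26.8604216) = -3.6862257;  |Δ| = 0.6261887
F(-3.6862257) = -2.2566429
t_4 = -3.6862257 − (-2.2566429)·(-0.6261887)/(1.7196788) = -4.5079398;  |Δ| = 0.8217141
F(-4.5079398) = 1.1897623
t_5 = -4.5079398 − 1.1897623·(-0.8217141)/(3.4464051) = -4.2242691;  |Δ| = 0.2836708
F(-4.2242691) = -0.1526272
t_6 = -4.2242691 − (-0.1526272)·(0.2836708)/(-1.3423895) = -4.2565219;  |Δ| = 0.0322528
F(-4.2565219) = -0.0081089
t_7 = -4.2565219 − (-0.0081089)·(-0.0322528)/(0.1445182) = -4.2583316;  |Δ| = 0.0018097
F(-4.2583316) = 0.0000616
t_8 = -4.2583316 − 0.0000616·(-0.0018097)/(0.0081706) = -4.2583180;  |Δ| = 0.0000137
|t_8 − t_7| = 0.0000137 < 10^{-3}

n = 8, t_n = -4.25832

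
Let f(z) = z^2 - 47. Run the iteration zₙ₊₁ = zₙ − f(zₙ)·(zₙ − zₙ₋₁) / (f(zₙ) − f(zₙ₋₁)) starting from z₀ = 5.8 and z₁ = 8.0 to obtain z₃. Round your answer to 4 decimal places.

6.8489

f(5.8) = -13.360000, f(8.0) = 17.000000
z₂ = 8.000000 − 17.000000·(8.000000 − 5.800000) / (17.000000 − (-13.360000)) = 8.000000 − (37.400000)/(30.360000) = 6.768116
f(6.768116) = -1.192607
z₃ = 6.768116 − (-1.192607)·(6.768116 − 8.000000) / (-1.192607 − 17.000000) = 6.768116 − (1.469153)/(-18.192607) = 6.848871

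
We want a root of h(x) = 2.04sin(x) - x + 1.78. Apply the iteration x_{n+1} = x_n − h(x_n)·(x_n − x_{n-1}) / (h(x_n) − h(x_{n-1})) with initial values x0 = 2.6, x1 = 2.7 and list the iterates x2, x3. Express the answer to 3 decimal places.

h(2.6) = 0.23162, h(2.7) = -0.04815
x2 = 2.70000 − (-0.04815)·(2.70000 − 2.60000) / (-0.04815 − 0.23162) = 2.70000 − (-0.00481)/(-0.27977) = 2.68279
h(2.68279) = 0.00067
x3 = 2.68279 − 0.00067·(2.68279 − 2.70000) / (0.00067 − (-0.04815)) = 2.68279 − (-0.00001)/(0.04882) = 2.68303

2.683, 2.683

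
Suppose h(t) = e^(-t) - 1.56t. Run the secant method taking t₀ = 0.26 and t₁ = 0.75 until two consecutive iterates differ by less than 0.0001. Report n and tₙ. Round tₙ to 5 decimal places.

h(0.26) = 0.3654516, h(0.75) = -0.6976334
t₂ = 0.7500000 − (-0.6976334)·(0.4900000)/(-1.0630850) = 0.4284449;  |Δ| = 0.3215551
h(0.4284449) = -0.0168526
t₃ = 0.4284449 − (-0.0168526)·(-0.3215551)/(0.6807808) = 0.4204849;  |Δ| = 0.0079600
h(0.4204849) = 0.0007719
t₄ = 0.4204849 − 0.0007719·(-0.0079600)/(0.0176245) = 0.4208335;  |Δ| = 0.0003486
h(0.4208335) = -0.0000009
t₅ = 0.4208335 − (-0.0000009)·(0.0003486)/(-0.0007728) = 0.4208331;  |Δ| = 0.0000004
|t₅ − t₄| = 0.0000004 < 0.0001

n = 5, tₙ = 0.42083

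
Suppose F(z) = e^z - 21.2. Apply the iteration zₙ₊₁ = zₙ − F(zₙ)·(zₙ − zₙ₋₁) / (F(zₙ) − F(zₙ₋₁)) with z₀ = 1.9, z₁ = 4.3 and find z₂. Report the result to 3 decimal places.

2.420

F(1.9) = -14.51411, F(4.3) = 52.49979
z₂ = 4.30000 − 52.49979·(4.30000 − 1.90000) / (52.49979 − (-14.51411)) = 4.30000 − (125.99950)/(67.01390) = 2.41980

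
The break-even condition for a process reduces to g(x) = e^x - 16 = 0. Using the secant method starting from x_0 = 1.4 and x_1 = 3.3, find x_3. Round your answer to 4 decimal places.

g(1.4) = -11.944800, g(3.3) = 11.112639
x_2 = 3.300000 − 11.112639·(3.300000 − 1.400000) / (11.112639 − (-11.944800)) = 3.300000 − (21.114014)/(23.057439) = 2.384286
g(2.384286) = -5.148685
x_3 = 2.384286 − (-5.148685)·(2.384286 − 3.300000) / (-5.148685 − 11.112639) = 2.384286 − (4.714722)/(-16.261324) = 2.674221

2.6742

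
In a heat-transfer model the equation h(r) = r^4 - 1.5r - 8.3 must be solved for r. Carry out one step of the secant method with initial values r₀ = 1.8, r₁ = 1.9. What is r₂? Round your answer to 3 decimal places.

h(1.8) = -0.50240, h(1.9) = 1.88210
r₂ = 1.90000 − 1.88210·(1.90000 − 1.80000) / (1.88210 − (-0.50240)) = 1.90000 − (0.18821)/(2.38450) = 1.82107

1.821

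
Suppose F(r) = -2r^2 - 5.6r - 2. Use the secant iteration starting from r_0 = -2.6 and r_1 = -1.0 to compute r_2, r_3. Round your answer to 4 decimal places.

-2.0000, -5.0000

F(-2.6) = -0.960000, F(-1.0) = 1.600000
r_2 = -1.000000 − 1.600000·(-1.000000 − (-2.600000)) / (1.600000 − (-0.960000)) = -1.000000 − (2.560000)/(2.560000) = -2.000000
F(-2.000000) = 1.200000
r_3 = -2.000000 − 1.200000·(-2.000000 − (-1.000000)) / (1.200000 − 1.600000) = -2.000000 − (-1.200000)/(-0.400000) = -5.000000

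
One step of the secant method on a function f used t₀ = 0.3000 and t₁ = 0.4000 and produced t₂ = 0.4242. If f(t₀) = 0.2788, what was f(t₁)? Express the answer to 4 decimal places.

The secant line through (0.3000, 0.2788) and (0.4000, f(t₁)) crosses zero at t₂ = 0.4242.
So (0.3000, 0.2788), (0.4000, f(t₁)), (0.4242, 0) are collinear:
f(t₁) = 0.2788 · (0.4000 − 0.4242) / (0.3000 − 0.4242) = 0.2788 · (-0.024200)/(-0.124200) = 0.054323

0.0543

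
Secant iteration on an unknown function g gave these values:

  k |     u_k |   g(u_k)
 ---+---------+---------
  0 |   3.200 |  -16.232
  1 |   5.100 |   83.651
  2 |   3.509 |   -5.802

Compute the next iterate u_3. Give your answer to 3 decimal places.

3.612

u_3 = 3.509 − (-5.802)·(3.509 − 5.100) / (-5.802 − 83.651)
   = 3.509 − (9.23098)/(-89.45300) = 3.61219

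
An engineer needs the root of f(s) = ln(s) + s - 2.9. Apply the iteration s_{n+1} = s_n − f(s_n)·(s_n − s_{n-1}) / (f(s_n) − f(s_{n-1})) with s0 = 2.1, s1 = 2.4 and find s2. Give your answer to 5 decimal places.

f(2.1) = -0.0580627, f(2.4) = 0.3754687
s2 = 2.4000000 − 0.3754687·(2.4000000 − 2.1000000) / (0.3754687 − (-0.0580627)) = 2.4000000 − (0.1126406)/(0.4335314) = 2.1401789

2.14018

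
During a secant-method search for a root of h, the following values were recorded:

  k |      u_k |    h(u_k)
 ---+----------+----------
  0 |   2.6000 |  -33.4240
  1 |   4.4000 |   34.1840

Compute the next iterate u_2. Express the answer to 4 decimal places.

u_2 = 4.4000 − 34.1840·(4.4000 − 2.6000) / (34.1840 − (-33.4240))
   = 4.4000 − (61.531200)/(67.608000) = 3.489883

3.4899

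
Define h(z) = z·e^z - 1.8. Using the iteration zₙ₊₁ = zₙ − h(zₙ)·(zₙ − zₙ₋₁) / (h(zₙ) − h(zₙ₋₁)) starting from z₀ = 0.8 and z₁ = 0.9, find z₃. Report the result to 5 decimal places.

h(0.8) = -0.0195673, h(0.9) = 0.4136428
z₂ = 0.9000000 − 0.4136428·(0.9000000 − 0.8000000) / (0.4136428 − (-0.0195673)) = 0.9000000 − (0.0413643)/(0.4332101) = 0.8045168
h(0.8045168) = -0.0014094
z₃ = 0.8045168 − (-0.0014094)·(0.8045168 − 0.9000000) / (-0.0014094 − 0.4136428) = 0.8045168 − (0.0001346)/(-0.4150522) = 0.8048410

0.80484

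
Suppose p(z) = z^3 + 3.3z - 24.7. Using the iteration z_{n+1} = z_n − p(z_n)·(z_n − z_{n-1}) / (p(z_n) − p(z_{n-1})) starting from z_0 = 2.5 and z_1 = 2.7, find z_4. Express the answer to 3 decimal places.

p(2.5) = -0.82500, p(2.7) = 3.89300
z_2 = 2.70000 − 3.89300·(2.70000 − 2.50000) / (3.89300 − (-0.82500)) = 2.70000 − (0.77860)/(4.71800) = 2.53497
p(2.53497) = -0.04464
z_3 = 2.53497 − (-0.04464)·(2.53497 − 2.70000) / (-0.04464 − 3.89300) = 2.53497 − (0.00737)/(-3.93764) = 2.53684
p(2.53684) = -0.00237
z_4 = 2.53684 − (-0.00237)·(2.53684 − 2.53497) / (-0.00237 − (-0.04464)) = 2.53684 − (0.00000)/(0.04227) = 2.53695

2.537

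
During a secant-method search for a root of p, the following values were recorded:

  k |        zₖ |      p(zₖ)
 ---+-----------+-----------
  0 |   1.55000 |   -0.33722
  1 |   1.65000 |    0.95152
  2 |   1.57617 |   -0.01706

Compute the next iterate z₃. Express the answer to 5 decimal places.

z₃ = 1.57617 − (-0.01706)·(1.57617 − 1.65000) / (-0.01706 − 0.95152)
   = 1.57617 − (0.0012595)/(-0.9685800) = 1.5774704

1.57747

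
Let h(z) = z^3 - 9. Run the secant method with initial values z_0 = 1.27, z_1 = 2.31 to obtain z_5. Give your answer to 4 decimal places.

2.0801

h(1.27) = -6.951617, h(2.31) = 3.326391
z_2 = 2.310000 − 3.326391·(2.310000 − 1.270000) / (3.326391 − (-6.951617)) = 2.310000 − (3.459447)/(10.278008) = 1.973413
h(1.973413) = -1.314825
z_3 = 1.973413 − (-1.314825)·(1.973413 − 2.310000) / (-1.314825 − 3.326391) = 1.973413 − (0.442553)/(-4.641216) = 2.068766
h(2.068766) = -0.146115
z_4 = 2.068766 − (-0.146115)·(2.068766 − 1.973413) / (-0.146115 − (-1.314825)) = 2.068766 − (-0.013933)/(1.168709) = 2.080687
h(2.080687) = 0.007830
z_5 = 2.080687 − 0.007830·(2.080687 − 2.068766) / (0.007830 − (-0.146115)) = 2.080687 − (0.000093)/(0.153946) = 2.080081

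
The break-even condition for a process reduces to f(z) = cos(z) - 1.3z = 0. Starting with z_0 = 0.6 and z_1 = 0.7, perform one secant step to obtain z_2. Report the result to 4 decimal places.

f(0.6) = 0.045336, f(0.7) = -0.145158
z_2 = 0.700000 − (-0.145158)·(0.700000 − 0.600000) / (-0.145158 − 0.045336) = 0.700000 − (-0.014516)/(-0.190493) = 0.623799

0.6238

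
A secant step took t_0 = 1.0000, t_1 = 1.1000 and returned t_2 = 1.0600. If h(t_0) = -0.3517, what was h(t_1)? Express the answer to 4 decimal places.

The secant line through (1.0000, -0.3517) and (1.1000, h(t_1)) crosses zero at t_2 = 1.0600.
So (1.0000, -0.3517), (1.1000, h(t_1)), (1.0600, 0) are collinear:
h(t_1) = -0.3517 · (1.1000 − 1.0600) / (1.0000 − 1.0600) = -0.3517 · (0.040000)/(-0.060000) = 0.234467

0.2345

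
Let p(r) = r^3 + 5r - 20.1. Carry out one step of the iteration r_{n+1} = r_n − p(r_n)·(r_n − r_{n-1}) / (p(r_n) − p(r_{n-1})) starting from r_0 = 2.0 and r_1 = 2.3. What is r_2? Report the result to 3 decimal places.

p(2.0) = -2.10000, p(2.3) = 3.56700
r_2 = 2.30000 − 3.56700·(2.30000 − 2.00000) / (3.56700 − (-2.10000)) = 2.30000 − (1.07010)/(5.66700) = 2.11117

2.111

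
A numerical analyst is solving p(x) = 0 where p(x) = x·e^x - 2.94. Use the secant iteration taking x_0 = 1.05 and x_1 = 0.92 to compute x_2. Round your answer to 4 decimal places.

1.0386

p(1.05) = 0.060534, p(0.92) = -0.631453
x_2 = 0.920000 − (-0.631453)·(0.920000 − 1.050000) / (-0.631453 − 0.060534) = 0.920000 − (0.082089)/(-0.691987) = 1.038628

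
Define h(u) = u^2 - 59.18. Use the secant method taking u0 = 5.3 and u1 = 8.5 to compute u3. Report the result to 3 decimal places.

h(5.3) = -31.09000, h(8.5) = 13.07000
u2 = 8.50000 − 13.07000·(8.50000 − 5.30000) / (13.07000 − (-31.09000)) = 8.50000 − (41.82400)/(44.16000) = 7.55290
h(7.55290) = -2.13372
u3 = 7.55290 − (-2.13372)·(7.55290 − 8.50000) / (-2.13372 − 13.07000) = 7.55290 − (2.02085)/(-15.20372) = 7.68582

7.686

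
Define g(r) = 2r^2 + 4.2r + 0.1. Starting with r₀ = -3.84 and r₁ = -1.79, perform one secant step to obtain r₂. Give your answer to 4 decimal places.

g(-3.84) = 13.463200, g(-1.79) = -1.009800
r₂ = -1.790000 − (-1.009800)·(-1.790000 − (-3.840000)) / (-1.009800 − 13.463200) = -1.790000 − (-2.070090)/(-14.473000) = -1.933031

-1.9330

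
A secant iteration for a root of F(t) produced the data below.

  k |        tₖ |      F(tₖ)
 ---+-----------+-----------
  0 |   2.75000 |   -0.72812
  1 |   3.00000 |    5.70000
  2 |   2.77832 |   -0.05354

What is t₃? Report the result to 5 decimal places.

t₃ = 2.77832 − (-0.05354)·(2.77832 − 3.00000) / (-0.05354 − 5.70000)
   = 2.77832 − (0.0118687)/(-5.7535400) = 2.7803829

2.78038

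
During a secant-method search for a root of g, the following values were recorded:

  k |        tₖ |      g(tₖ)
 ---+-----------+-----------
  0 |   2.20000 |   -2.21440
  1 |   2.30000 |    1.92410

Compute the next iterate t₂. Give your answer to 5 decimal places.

t₂ = 2.30000 − 1.92410·(2.30000 − 2.20000) / (1.92410 − (-2.21440))
   = 2.30000 − (0.1924100)/(4.1385000) = 2.2535073

2.25351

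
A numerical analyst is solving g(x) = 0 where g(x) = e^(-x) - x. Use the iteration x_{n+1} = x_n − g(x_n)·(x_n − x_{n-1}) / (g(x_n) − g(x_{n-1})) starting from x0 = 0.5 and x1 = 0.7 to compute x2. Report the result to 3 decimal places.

g(0.5) = 0.10653, g(0.7) = -0.20341
x2 = 0.70000 − (-0.20341)·(0.70000 − 0.50000) / (-0.20341 − 0.10653) = 0.70000 − (-0.04068)/(-0.30995) = 0.56874

0.569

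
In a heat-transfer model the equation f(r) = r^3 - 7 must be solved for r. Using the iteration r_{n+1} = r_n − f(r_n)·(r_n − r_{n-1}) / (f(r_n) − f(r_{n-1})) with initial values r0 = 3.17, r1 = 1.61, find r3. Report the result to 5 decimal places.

f(3.17) = 24.8550130, f(1.61) = -2.8267190
r2 = 1.6100000 − (-2.8267190)·(1.6100000 − 3.1700000) / (-2.8267190 − 24.8550130) = 1.6100000 − (4.4096816)/(-27.6817320) = 1.7692993
f(1.7692993) = -1.4613497
r3 = 1.7692993 − (-1.4613497)·(1.7692993 − 1.6100000) / (-1.4613497 − (-2.8267190)) = 1.7692993 − (-0.2327920)/(1.3653693) = 1.9397968

1.93980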